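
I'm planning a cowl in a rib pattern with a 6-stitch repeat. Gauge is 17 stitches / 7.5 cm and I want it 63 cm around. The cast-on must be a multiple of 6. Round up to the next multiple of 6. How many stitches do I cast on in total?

Cast on 144 stitches.

17 / 7.5 = 2.267 sts per cm.
63 × 2.267 = 142.80 sts.
Next multiple of 6: 144.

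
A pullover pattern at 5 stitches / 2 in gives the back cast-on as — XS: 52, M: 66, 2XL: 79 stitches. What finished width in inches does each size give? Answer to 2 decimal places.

5/2 = 2.5 sts per in.
XS: 52 / 2.5 = 20.800 → 20.80 in.
M: 66 / 2.5 = 26.400 → 26.40 in.
2XL: 79 / 2.5 = 31.600 → 31.60 in.

XS 20.80 inches; M 26.40 inches; 2XL 31.60 inches.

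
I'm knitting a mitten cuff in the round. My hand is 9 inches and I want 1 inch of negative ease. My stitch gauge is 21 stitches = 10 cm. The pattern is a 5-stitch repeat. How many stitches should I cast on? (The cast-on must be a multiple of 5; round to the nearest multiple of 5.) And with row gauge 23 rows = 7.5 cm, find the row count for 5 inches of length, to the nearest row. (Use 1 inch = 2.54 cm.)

Finished = 9 − 1 = 8 inches.
8 inches × 2.54 = 20.32 cm.
21/10 = 2.1 sts per cm; 20.32 × 2.1 = 42.67 sts.
Nearest multiple of 5 → 45.
5 inches = 12.70 cm; × 3.067 = 38.95 → 39 rows.

Cast on 45 stitches; work 39 rows.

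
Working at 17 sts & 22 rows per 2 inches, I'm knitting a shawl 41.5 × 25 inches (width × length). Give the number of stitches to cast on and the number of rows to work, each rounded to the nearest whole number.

Cast on 353 stitches and work 275 rows.

Stitch gauge = 17/2 = 8.5 sts/in; 41.5 × 8.5 = 352.75 → 353 sts.
Row gauge = 22/2 = 11 rows/in; 25 × 11 = 275.00 → 275 rows.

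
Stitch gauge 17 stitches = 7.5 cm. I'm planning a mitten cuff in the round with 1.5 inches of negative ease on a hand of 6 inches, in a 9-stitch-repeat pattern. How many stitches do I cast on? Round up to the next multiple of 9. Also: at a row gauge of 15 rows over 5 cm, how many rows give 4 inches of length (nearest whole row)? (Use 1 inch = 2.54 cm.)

Finished = 6 − 1.5 = 4.5 inches.
4.5 inches × 2.54 = 11.43 cm.
17/7.5 = 2.267 sts per cm; 11.43 × 2.267 = 25.91 sts.
Next multiple of 9 → 27.
4 inches = 10.16 cm; × 3 = 30.48 → 30 rows.

Cast on 27 stitches; work 30 rows.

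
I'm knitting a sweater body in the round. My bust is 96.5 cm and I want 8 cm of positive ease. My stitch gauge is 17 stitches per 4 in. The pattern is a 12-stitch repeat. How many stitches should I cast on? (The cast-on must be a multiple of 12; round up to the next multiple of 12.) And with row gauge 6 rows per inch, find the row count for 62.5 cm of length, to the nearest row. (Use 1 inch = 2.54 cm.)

Finished = 96.5 + 8 = 104.5 cm.
104.5 cm × 1/2.54 = 41.14 inches.
17/4 = 4.25 sts per in; 41.14 × 4.25 = 174.85 sts.
Next multiple of 12 → 180.
62.5 cm = 24.61 inches; × 6 = 147.64 → 148 rows.

Cast on 180 stitches; work 148 rows.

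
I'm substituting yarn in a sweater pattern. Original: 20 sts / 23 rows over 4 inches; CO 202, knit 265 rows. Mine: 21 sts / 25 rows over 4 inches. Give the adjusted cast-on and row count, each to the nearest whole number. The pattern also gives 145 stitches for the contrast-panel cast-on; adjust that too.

Stitches: 202 × 21/20 = 212.10 → 212.
Rows: 265 × 25/23 = 288.04 → 288.
contrast-panel cast-on: 145 × 21/20 = 152.25 → 152.

Cast on 212 stitches; work 288 rows; contrast-panel cast-on 152 stitches.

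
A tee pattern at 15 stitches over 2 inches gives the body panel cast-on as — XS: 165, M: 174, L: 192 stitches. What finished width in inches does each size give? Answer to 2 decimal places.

15/2 = 7.5 sts per in.
XS: 165 / 7.5 = 22.000 → 22.00 in.
M: 174 / 7.5 = 23.200 → 23.20 in.
L: 192 / 7.5 = 25.600 → 25.60 in.

XS 22.00 inches; M 23.20 inches; L 25.60 inches.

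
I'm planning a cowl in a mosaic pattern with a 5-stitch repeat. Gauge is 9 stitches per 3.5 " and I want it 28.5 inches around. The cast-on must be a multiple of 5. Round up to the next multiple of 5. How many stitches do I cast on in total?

Cast on 75 stitches.

9 / 3.5 = 2.571 sts per inch.
28.5 × 2.571 = 73.29 sts.
Next multiple of 5: 75.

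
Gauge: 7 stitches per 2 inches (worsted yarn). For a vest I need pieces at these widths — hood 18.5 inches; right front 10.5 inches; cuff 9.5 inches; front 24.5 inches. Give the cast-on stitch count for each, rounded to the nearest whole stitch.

hood 65; right front 37; cuff 33; front 86.

Rate = 7/2 = 3.5 sts per in.
hood: 18.5 × 3.5 = 64.75 → 65.
right front: 10.5 × 3.5 = 36.75 → 37.
cuff: 9.5 × 3.5 = 33.25 → 33.
front: 24.5 × 3.5 = 85.75 → 86.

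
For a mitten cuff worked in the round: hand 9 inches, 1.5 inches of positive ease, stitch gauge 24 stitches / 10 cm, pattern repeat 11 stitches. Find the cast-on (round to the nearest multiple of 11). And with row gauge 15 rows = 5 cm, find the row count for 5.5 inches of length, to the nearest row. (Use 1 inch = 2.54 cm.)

Finished = 9 + 1.5 = 10.5 inches.
10.5 inches × 2.54 = 26.67 cm.
24/10 = 2.4 sts per cm; 26.67 × 2.4 = 64.01 sts.
Nearest multiple of 11 → 66.
5.5 inches = 13.97 cm; × 3 = 41.91 → 42 rows.

Cast on 66 stitches; work 42 rows.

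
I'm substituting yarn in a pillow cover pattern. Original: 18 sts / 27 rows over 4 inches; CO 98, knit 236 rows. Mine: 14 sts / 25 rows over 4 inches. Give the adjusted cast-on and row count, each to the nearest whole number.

Stitches: 98 × 14/18 = 76.22 → 76.
Rows: 236 × 25/27 = 218.52 → 219.

Cast on 76 stitches; work 219 rows.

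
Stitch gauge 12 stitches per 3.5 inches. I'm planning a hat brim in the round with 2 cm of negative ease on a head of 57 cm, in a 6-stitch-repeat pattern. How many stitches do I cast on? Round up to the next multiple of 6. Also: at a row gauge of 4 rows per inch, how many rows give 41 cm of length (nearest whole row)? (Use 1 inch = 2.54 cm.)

Finished = 57 − 2 = 55 cm.
55 cm × 1/2.54 = 21.65 inches.
12/3.5 = 3.429 sts per in; 21.65 × 3.429 = 74.24 sts.
Next multiple of 6 → 78.
41 cm = 16.14 inches; × 4 = 64.57 → 65 rows.

Cast on 78 stitches; work 65 rows.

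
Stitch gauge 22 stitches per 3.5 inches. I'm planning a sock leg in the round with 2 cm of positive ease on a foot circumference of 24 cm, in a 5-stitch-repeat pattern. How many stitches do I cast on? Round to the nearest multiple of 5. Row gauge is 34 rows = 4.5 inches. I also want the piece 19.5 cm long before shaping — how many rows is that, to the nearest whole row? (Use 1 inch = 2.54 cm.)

Finished = 24 + 2 = 26 cm.
26 cm × 1/2.54 = 10.24 inches.
22/3.5 = 6.286 sts per in; 10.24 × 6.286 = 64.34 sts.
Nearest multiple of 5 → 65.
19.5 cm = 7.68 inches; × 7.556 = 58.01 → 58 rows.

Cast on 65 stitches; work 58 rows.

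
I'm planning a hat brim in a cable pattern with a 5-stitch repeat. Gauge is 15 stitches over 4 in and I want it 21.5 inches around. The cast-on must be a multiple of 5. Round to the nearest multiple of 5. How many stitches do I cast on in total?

15 / 4 = 3.75 sts per inch.
21.5 × 3.75 = 80.62 sts.
Nearest multiple of 5: 80.

CO 80 sts.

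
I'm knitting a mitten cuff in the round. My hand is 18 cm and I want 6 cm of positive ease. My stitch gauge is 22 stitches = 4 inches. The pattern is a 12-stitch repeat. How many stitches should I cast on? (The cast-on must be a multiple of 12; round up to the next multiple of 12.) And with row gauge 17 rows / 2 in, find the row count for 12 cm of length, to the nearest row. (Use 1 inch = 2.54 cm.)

Finished = 18 + 6 = 24 cm.
24 cm × 1/2.54 = 9.45 inches.
22/4 = 5.5 sts per in; 9.45 × 5.5 = 51.97 sts.
Next multiple of 12 → 60.
12 cm = 4.72 inches; × 8.5 = 40.16 → 40 rows.

Cast on 60 stitches; work 40 rows.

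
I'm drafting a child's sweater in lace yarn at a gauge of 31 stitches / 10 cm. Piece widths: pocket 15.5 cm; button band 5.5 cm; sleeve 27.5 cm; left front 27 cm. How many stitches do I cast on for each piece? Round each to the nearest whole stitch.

Rate = 31/10 = 3.1 sts per cm.
pocket: 15.5 × 3.1 = 48.05 → 48.
button band: 5.5 × 3.1 = 17.05 → 17.
sleeve: 27.5 × 3.1 = 85.25 → 85.
left front: 27 × 3.1 = 83.70 → 84.

pocket 48; button band 17; sleeve 85; left front 84.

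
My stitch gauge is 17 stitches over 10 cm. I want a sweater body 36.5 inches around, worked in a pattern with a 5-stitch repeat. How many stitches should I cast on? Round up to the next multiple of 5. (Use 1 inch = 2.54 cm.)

Cast on 160 stitches.

36.5 in = 36.5 × 2.54 = 92.71 cm.
17 / 10 = 1.7 sts/cm.
92.71 × 1.7 = 157.61 sts.
→ 160.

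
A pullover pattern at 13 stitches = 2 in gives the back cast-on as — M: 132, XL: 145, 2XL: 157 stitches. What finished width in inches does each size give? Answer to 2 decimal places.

M 20.31 inches; XL 22.31 inches; 2XL 24.15 inches.

13/2 = 6.5 sts per in.
M: 132 / 6.5 = 20.308 → 20.31 in.
XL: 145 / 6.5 = 22.308 → 22.31 in.
2XL: 157 / 6.5 = 24.154 → 24.15 in.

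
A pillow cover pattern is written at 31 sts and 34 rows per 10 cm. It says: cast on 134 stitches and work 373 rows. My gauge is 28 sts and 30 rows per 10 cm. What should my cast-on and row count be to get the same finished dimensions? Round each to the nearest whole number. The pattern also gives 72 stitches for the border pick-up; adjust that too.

Stitches: 134 × 28/31 = 121.03 → 121.
Rows: 373 × 30/34 = 329.12 → 329.
border pick-up: 72 × 28/31 = 65.03 → 65.

Cast on 121 stitches; work 329 rows; border pick-up 65 stitches.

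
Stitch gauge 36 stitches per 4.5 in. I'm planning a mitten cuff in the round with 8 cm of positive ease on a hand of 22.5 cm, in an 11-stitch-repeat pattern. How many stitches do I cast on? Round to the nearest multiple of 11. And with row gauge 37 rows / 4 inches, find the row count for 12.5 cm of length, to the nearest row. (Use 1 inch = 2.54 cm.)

Cast on 99 stitches; work 46 rows.

Finished = 22.5 + 8 = 30.5 cm.
30.5 cm × 1/2.54 = 12.01 inches.
36/4.5 = 8 sts per in; 12.01 × 8 = 96.06 sts.
Nearest multiple of 11 → 99.
12.5 cm = 4.92 inches; × 9.25 = 45.52 → 46 rows.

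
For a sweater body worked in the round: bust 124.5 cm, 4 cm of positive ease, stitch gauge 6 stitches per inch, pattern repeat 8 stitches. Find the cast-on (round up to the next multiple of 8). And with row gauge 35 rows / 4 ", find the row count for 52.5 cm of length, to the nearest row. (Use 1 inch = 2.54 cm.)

Finished = 124.5 + 4 = 128.5 cm.
128.5 cm × 1/2.54 = 50.59 inches.
6/1 = 6 sts per in; 50.59 × 6 = 303.54 sts.
Next multiple of 8 → 304.
52.5 cm = 20.67 inches; × 8.75 = 180.86 → 181 rows.

Cast on 304 stitches; work 181 rows.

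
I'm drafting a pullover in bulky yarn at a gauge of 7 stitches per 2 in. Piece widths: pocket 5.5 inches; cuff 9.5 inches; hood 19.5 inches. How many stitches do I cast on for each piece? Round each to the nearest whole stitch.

pocket 19; cuff 33; hood 68.

Rate = 7/2 = 3.5 sts per in.
pocket: 5.5 × 3.5 = 19.25 → 19.
cuff: 9.5 × 3.5 = 33.25 → 33.
hood: 19.5 × 3.5 = 68.25 → 68.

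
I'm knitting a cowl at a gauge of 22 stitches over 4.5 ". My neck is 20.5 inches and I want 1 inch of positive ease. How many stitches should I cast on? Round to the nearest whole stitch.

Cast on 105 stitches.

Finished = 20.5 + 1 = 21.5 in.
22 / 4.5 = 4.889 sts per inch.
21.50 × 4.889 = 105.11 sts.
→ 105 sts.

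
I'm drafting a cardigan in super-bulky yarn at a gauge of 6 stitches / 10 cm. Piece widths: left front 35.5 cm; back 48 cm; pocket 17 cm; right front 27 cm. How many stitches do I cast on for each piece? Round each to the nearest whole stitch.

Rate = 6/10 = 0.6 sts per cm.
left front: 35.5 × 0.6 = 21.30 → 21.
back: 48 × 0.6 = 28.80 → 29.
pocket: 17 × 0.6 = 10.20 → 10.
right front: 27 × 0.6 = 16.20 → 16.

left front 21; back 29; pocket 10; right front 16.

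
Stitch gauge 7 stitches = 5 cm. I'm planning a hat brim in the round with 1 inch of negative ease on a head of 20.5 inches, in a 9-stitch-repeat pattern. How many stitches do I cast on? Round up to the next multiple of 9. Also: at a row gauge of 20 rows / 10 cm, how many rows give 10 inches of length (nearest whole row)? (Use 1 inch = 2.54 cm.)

Finished = 20.5 − 1 = 19.5 inches.
19.5 inches × 2.54 = 49.53 cm.
7/5 = 1.4 sts per cm; 49.53 × 1.4 = 69.34 sts.
Next multiple of 9 → 72.
10 inches = 25.40 cm; × 2 = 50.80 → 51 rows.

Cast on 72 stitches; work 51 rows.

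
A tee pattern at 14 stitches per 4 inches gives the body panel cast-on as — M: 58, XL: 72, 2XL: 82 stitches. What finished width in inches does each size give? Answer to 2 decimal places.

M 16.57 inches; XL 20.57 inches; 2XL 23.43 inches.

14/4 = 3.5 sts per in.
M: 58 / 3.5 = 16.571 → 16.57 in.
XL: 72 / 3.5 = 20.571 → 20.57 in.
2XL: 82 / 3.5 = 23.429 → 23.43 in.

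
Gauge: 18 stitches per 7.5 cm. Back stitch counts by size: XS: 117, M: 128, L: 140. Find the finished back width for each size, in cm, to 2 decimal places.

18/7.5 = 2.4 sts per cm.
XS: 117 / 2.4 = 48.750 → 48.75 cm.
M: 128 / 2.4 = 53.333 → 53.33 cm.
L: 140 / 2.4 = 58.333 → 58.33 cm.

XS 48.75 cm; M 53.33 cm; L 58.33 cm.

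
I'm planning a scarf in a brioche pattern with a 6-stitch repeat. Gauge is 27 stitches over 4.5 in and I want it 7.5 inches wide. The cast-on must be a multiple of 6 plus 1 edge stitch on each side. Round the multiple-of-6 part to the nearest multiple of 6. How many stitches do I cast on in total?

Cast on 44 stitches.

27 / 4.5 = 6 sts per inch.
7.5 × 6 = 45.00 sts.
Less 2 edge sts → 43.00 for the repeat.
Nearest multiple of 6: 42.
Add back 2 edge sts → 44.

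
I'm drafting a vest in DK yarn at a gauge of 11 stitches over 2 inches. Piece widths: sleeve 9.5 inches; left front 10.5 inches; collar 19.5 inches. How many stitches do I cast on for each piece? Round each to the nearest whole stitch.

sleeve 52; left front 58; collar 107.

Rate = 11/2 = 5.5 sts per in.
sleeve: 9.5 × 5.5 = 52.25 → 52.
left front: 10.5 × 5.5 = 57.75 → 58.
collar: 19.5 × 5.5 = 107.25 → 107.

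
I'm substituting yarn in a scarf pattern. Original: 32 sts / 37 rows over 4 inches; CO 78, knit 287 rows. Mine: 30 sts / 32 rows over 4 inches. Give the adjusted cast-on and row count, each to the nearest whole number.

Stitches: 78 × 30/32 = 73.12 → 73.
Rows: 287 × 32/37 = 248.22 → 248.

Cast on 73 stitches; work 248 rows.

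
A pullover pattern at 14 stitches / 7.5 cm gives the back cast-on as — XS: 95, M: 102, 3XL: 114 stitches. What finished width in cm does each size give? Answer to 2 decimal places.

XS 50.89 cm; M 54.64 cm; 3XL 61.07 cm.

14/7.5 = 1.867 sts per cm.
XS: 95 / 1.867 = 50.893 → 50.89 cm.
M: 102 / 1.867 = 54.643 → 54.64 cm.
3XL: 114 / 1.867 = 61.071 → 61.07 cm.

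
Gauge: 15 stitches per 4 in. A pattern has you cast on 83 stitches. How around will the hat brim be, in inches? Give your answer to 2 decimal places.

15 stitches / 4 inch = 3.75 stitches per inch.
83 / 3.75 = 22.133 inches.

22.13 inches.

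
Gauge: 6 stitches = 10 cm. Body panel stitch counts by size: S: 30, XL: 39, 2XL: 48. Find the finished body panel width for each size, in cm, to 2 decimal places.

6/10 = 0.6 sts per cm.
S: 30 / 0.6 = 50.000 → 50.00 cm.
XL: 39 / 0.6 = 65.000 → 65.00 cm.
2XL: 48 / 0.6 = 80.000 → 80.00 cm.

S 50.00 cm; XL 65.00 cm; 2XL 80.00 cm.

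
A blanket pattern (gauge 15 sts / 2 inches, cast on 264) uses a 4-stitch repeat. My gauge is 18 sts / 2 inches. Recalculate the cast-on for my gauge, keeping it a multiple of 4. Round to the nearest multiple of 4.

Cast on 316 stitches.

264 × 18 / 15 = 316.80.
Nearest multiple of 4: 316.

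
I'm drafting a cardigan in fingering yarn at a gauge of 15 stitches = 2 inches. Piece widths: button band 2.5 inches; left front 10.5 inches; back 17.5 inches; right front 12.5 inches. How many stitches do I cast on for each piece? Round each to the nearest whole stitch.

Rate = 15/2 = 7.5 sts per in.
button band: 2.5 × 7.5 = 18.75 → 19.
left front: 10.5 × 7.5 = 78.75 → 79.
back: 17.5 × 7.5 = 131.25 → 131.
right front: 12.5 × 7.5 = 93.75 → 94.

button band 19; left front 79; back 131; right front 94.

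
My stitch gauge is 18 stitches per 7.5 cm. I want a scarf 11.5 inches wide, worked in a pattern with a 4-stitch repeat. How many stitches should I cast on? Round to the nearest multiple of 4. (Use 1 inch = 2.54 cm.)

11.5 in = 11.5 × 2.54 = 29.21 cm.
18 / 7.5 = 2.4 sts/cm.
29.21 × 2.4 = 70.10 sts.
→ 72.

CO 72 sts.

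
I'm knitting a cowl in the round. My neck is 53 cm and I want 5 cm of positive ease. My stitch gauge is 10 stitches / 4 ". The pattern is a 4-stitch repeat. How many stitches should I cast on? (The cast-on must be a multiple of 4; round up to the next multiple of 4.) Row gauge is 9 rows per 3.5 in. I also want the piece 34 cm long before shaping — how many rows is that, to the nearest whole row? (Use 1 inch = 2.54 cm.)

Cast on 60 stitches; work 34 rows.

Finished = 53 + 5 = 58 cm.
58 cm × 1/2.54 = 22.83 inches.
10/4 = 2.5 sts per in; 22.83 × 2.5 = 57.09 sts.
Next multiple of 4 → 60.
34 cm = 13.39 inches; × 2.571 = 34.42 → 34 rows.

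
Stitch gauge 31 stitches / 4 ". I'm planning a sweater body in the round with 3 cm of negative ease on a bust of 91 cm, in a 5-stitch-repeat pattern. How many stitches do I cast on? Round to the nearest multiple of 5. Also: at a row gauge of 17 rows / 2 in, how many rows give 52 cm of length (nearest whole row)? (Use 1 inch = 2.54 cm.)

Cast on 270 stitches; work 174 rows.

Finished = 91 − 3 = 88 cm.
88 cm × 1/2.54 = 34.65 inches.
31/4 = 7.75 sts per in; 34.65 × 7.75 = 268.50 sts.
Nearest multiple of 5 → 270.
52 cm = 20.47 inches; × 8.5 = 174.02 → 174 rows.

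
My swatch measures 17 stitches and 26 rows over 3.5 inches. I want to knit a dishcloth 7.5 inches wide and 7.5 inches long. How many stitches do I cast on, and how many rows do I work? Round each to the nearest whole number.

Stitch gauge = 17/3.5 = 4.857 sts/in; 7.5 × 4.857 = 36.43 → 36 sts.
Row gauge = 26/3.5 = 7.429 rows/in; 7.5 × 7.429 = 55.71 → 56 rows.

Cast on 36 stitches and work 56 rows.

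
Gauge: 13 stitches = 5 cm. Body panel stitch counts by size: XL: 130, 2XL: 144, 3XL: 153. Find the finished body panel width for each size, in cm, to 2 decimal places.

13/5 = 2.6 sts per cm.
XL: 130 / 2.6 = 50.000 → 50.00 cm.
2XL: 144 / 2.6 = 55.385 → 55.38 cm.
3XL: 153 / 2.6 = 58.846 → 58.85 cm.

XL 50.00 cm; 2XL 55.38 cm; 3XL 58.85 cm.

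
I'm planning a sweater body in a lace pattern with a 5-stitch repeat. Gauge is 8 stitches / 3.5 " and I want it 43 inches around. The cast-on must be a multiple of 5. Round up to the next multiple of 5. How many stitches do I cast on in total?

8 / 3.5 = 2.286 sts per inch.
43 × 2.286 = 98.29 sts.
Next multiple of 5: 100.

100 stitches.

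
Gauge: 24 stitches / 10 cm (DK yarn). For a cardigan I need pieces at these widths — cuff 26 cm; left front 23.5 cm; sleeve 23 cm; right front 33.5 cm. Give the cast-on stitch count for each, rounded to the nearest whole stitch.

cuff 62; left front 56; sleeve 55; right front 80.

Rate = 24/10 = 2.4 sts per cm.
cuff: 26 × 2.4 = 62.40 → 62.
left front: 23.5 × 2.4 = 56.40 → 56.
sleeve: 23 × 2.4 = 55.20 → 55.
right front: 33.5 × 2.4 = 80.40 → 80.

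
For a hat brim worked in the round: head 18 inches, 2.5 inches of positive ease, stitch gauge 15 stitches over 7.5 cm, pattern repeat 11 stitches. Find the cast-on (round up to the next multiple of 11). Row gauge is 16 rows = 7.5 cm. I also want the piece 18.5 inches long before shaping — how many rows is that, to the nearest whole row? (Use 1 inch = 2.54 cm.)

Cast on 110 stitches; work 100 rows.

Finished = 18 + 2.5 = 20.5 inches.
20.5 inches × 2.54 = 52.07 cm.
15/7.5 = 2 sts per cm; 52.07 × 2 = 104.14 sts.
Next multiple of 11 → 110.
18.5 inches = 46.99 cm; × 2.133 = 100.25 → 100 rows.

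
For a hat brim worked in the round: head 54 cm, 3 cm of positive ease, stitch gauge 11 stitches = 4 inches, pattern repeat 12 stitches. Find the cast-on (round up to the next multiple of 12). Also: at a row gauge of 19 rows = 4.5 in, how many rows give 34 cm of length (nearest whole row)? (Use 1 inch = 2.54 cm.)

Cast on 72 stitches; work 57 rows.

Finished = 54 + 3 = 57 cm.
57 cm × 1/2.54 = 22.44 inches.
11/4 = 2.75 sts per in; 22.44 × 2.75 = 61.71 sts.
Next multiple of 12 → 72.
34 cm = 13.39 inches; × 4.222 = 56.52 → 57 rows.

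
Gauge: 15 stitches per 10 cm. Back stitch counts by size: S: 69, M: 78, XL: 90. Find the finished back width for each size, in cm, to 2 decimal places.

15/10 = 1.5 sts per cm.
S: 69 / 1.5 = 46.000 → 46.00 cm.
M: 78 / 1.5 = 52.000 → 52.00 cm.
XL: 90 / 1.5 = 60.000 → 60.00 cm.

S 46.00 cm; M 52.00 cm; XL 60.00 cm.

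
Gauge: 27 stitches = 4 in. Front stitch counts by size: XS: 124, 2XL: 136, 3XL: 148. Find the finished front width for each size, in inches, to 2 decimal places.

XS 18.37 inches; 2XL 20.15 inches; 3XL 21.93 inches.

27/4 = 6.75 sts per in.
XS: 124 / 6.75 = 18.370 → 18.37 in.
2XL: 136 / 6.75 = 20.148 → 20.15 in.
3XL: 148 / 6.75 = 21.926 → 21.93 in.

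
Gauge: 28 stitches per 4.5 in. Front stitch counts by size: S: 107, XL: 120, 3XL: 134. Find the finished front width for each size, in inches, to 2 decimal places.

S 17.20 inches; XL 19.29 inches; 3XL 21.54 inches.

28/4.5 = 6.222 sts per in.
S: 107 / 6.222 = 17.196 → 17.20 in.
XL: 120 / 6.222 = 19.286 → 19.29 in.
3XL: 134 / 6.222 = 21.536 → 21.54 in.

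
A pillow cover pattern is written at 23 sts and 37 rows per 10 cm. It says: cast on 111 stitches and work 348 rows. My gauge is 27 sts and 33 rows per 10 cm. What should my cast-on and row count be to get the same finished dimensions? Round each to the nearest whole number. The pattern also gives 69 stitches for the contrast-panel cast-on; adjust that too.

Stitches: 111 × 27/23 = 130.30 → 130.
Rows: 348 × 33/37 = 310.38 → 310.
contrast-panel cast-on: 69 × 27/23 = 81.00 → 81.

Cast on 130 stitches; work 310 rows; contrast-panel cast-on 81 stitches.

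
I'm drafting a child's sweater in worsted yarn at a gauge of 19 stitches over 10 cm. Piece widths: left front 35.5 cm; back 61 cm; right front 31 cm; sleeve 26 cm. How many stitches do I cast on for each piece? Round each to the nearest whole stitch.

Rate = 19/10 = 1.9 sts per cm.
left front: 35.5 × 1.9 = 67.45 → 67.
back: 61 × 1.9 = 115.90 → 116.
right front: 31 × 1.9 = 58.90 → 59.
sleeve: 26 × 1.9 = 49.40 → 49.

left front 67; back 116; right front 59; sleeve 49.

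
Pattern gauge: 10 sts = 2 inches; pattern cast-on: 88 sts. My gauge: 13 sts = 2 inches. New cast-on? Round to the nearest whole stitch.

Scale factor = 13 / 10 = 1.300.
88 × 13 / 10 = 114.40 sts.
→ 114 sts.

Cast on 114 stitches.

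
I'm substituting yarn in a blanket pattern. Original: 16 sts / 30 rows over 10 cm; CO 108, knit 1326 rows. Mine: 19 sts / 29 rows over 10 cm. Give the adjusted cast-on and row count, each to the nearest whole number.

Stitches: 108 × 19/16 = 128.25 → 128.
Rows: 1326 × 29/30 = 1281.80 → 1282.

Cast on 128 stitches; work 1282 rows.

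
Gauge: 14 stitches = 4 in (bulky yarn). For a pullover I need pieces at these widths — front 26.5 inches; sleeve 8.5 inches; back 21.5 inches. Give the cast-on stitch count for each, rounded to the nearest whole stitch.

Rate = 14/4 = 3.5 sts per in.
front: 26.5 × 3.5 = 92.75 → 93.
sleeve: 8.5 × 3.5 = 29.75 → 30.
back: 21.5 × 3.5 = 75.25 → 75.

front 93; sleeve 30; back 75.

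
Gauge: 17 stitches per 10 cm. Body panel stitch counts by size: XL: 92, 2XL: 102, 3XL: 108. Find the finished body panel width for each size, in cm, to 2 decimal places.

17/10 = 1.7 sts per cm.
XL: 92 / 1.7 = 54.118 → 54.12 cm.
2XL: 102 / 1.7 = 60.000 → 60.00 cm.
3XL: 108 / 1.7 = 63.529 → 63.53 cm.

XL 54.12 cm; 2XL 60.00 cm; 3XL 63.53 cm.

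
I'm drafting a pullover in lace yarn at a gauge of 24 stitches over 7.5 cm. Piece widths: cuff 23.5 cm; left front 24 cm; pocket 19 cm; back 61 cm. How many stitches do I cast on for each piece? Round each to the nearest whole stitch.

Rate = 24/7.5 = 3.2 sts per cm.
cuff: 23.5 × 3.2 = 75.20 → 75.
left front: 24 × 3.2 = 76.80 → 77.
pocket: 19 × 3.2 = 60.80 → 61.
back: 61 × 3.2 = 195.20 → 195.

cuff 75; left front 77; pocket 61; back 195.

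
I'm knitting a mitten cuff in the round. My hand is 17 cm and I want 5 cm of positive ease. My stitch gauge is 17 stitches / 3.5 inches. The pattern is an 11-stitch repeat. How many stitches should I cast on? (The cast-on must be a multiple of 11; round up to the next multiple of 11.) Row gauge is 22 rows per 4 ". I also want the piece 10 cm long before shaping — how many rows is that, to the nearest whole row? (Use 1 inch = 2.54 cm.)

Finished = 17 + 5 = 22 cm.
22 cm × 1/2.54 = 8.66 inches.
17/3.5 = 4.857 sts per in; 8.66 × 4.857 = 42.07 sts.
Next multiple of 11 → 44.
10 cm = 3.94 inches; × 5.5 = 21.65 → 22 rows.

Cast on 44 stitches; work 22 rows.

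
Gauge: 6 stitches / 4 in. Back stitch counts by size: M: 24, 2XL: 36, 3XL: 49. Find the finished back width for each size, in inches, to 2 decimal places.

M 16.00 inches; 2XL 24.00 inches; 3XL 32.67 inches.

6/4 = 1.5 sts per in.
M: 24 / 1.5 = 16.000 → 16.00 in.
2XL: 36 / 1.5 = 24.000 → 24.00 in.
3XL: 49 / 1.5 = 32.667 → 32.67 in.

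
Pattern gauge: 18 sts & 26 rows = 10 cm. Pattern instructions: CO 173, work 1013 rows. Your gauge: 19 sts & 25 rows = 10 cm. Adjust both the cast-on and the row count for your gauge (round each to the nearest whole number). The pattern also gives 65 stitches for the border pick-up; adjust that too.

Cast on 183 stitches; work 974 rows; border pick-up 69 stitches.

Stitches: 173 × 19/18 = 182.61 → 183.
Rows: 1013 × 25/26 = 974.04 → 974.
border pick-up: 65 × 19/18 = 68.61 → 69.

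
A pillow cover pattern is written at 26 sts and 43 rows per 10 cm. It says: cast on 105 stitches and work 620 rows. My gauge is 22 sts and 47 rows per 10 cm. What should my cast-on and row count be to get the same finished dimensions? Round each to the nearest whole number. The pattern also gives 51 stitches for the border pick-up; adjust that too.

Stitches: 105 × 22/26 = 88.85 → 89.
Rows: 620 × 47/43 = 677.67 → 678.
border pick-up: 51 × 22/26 = 43.15 → 43.

Cast on 89 stitches; work 678 rows; border pick-up 43 stitches.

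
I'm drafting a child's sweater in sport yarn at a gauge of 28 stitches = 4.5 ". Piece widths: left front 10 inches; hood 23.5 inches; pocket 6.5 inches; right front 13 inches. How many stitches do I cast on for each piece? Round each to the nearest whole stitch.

left front 62; hood 146; pocket 40; right front 81.

Rate = 28/4.5 = 6.222 sts per in.
left front: 10 × 6.222 = 62.22 → 62.
hood: 23.5 × 6.222 = 146.22 → 146.
pocket: 6.5 × 6.222 = 40.44 → 40.
right front: 13 × 6.222 = 80.89 → 81.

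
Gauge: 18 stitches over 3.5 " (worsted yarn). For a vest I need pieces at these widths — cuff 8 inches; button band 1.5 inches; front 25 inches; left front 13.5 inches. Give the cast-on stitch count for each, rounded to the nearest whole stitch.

Rate = 18/3.5 = 5.143 sts per in.
cuff: 8 × 5.143 = 41.14 → 41.
button band: 1.5 × 5.143 = 7.71 → 8.
front: 25 × 5.143 = 128.57 → 129.
left front: 13.5 × 5.143 = 69.43 → 69.

cuff 41; button band 8; front 129; left front 69.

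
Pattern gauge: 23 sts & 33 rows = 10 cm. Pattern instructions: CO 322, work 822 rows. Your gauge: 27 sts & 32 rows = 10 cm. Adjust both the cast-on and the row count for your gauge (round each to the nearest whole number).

Stitches: 322 × 27/23 = 378.00 → 378.
Rows: 822 × 32/33 = 797.09 → 797.

Cast on 378 stitches; work 797 rows.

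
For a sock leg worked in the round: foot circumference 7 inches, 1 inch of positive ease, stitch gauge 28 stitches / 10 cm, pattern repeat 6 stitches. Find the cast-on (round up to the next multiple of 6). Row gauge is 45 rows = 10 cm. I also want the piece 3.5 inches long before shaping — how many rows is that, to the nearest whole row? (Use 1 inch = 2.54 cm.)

Cast on 60 stitches; work 40 rows.

Finished = 7 + 1 = 8 inches.
8 inches × 2.54 = 20.32 cm.
28/10 = 2.8 sts per cm; 20.32 × 2.8 = 56.90 sts.
Next multiple of 6 → 60.
3.5 inches = 8.89 cm; × 4.5 = 40.01 → 40 rows.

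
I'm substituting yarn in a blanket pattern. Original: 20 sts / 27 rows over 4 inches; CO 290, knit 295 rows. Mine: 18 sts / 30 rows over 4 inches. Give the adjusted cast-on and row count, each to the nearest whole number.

Cast on 261 stitches; work 328 rows.

Stitches: 290 × 18/20 = 261.00 → 261.
Rows: 295 × 30/27 = 327.78 → 328.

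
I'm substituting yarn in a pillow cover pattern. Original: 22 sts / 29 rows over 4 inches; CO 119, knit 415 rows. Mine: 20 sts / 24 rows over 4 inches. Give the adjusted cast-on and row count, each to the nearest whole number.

Stitches: 119 × 20/22 = 108.18 → 108.
Rows: 415 × 24/29 = 343.45 → 343.

Cast on 108 stitches; work 343 rows.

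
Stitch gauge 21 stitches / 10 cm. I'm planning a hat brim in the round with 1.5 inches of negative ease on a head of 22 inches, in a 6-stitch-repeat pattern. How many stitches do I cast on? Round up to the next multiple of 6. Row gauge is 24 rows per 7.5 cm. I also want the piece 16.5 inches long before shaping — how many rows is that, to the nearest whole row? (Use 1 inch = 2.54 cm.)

Finished = 22 − 1.5 = 20.5 inches.
20.5 inches × 2.54 = 52.07 cm.
21/10 = 2.1 sts per cm; 52.07 × 2.1 = 109.35 sts.
Next multiple of 6 → 114.
16.5 inches = 41.91 cm; × 3.2 = 134.11 → 134 rows.

Cast on 114 stitches; work 134 rows.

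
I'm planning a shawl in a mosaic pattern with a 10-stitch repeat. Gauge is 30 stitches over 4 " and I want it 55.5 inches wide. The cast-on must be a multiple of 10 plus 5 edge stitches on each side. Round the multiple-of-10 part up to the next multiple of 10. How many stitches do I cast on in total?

420 stitches.

30 / 4 = 7.5 sts per inch.
55.5 × 7.5 = 416.25 sts.
Less 10 edge sts → 406.25 for the repeat.
Next multiple of 10: 410.
Add back 10 edge sts → 420.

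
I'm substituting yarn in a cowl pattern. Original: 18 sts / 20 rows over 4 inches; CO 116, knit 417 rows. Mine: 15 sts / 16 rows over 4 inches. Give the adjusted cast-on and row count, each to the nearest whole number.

Stitches: 116 × 15/18 = 96.67 → 97.
Rows: 417 × 16/20 = 333.60 → 334.

Cast on 97 stitches; work 334 rows.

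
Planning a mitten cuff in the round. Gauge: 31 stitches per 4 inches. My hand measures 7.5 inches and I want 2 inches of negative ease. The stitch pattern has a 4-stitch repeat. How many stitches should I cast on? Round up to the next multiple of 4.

Finished = 7.5 − 2 = 5.5 inches.
31 / 4 = 7.75 sts/in.
5.5 × 7.75 = 42.62 sts.
Next multiple of 4: 44.

Cast on 44 stitches.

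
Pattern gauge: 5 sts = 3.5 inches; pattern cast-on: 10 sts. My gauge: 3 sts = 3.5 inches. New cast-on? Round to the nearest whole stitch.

Scale factor = 3 / 5 = 0.600.
10 × 3 / 5 = 6.00 sts.

Cast on 6 stitches.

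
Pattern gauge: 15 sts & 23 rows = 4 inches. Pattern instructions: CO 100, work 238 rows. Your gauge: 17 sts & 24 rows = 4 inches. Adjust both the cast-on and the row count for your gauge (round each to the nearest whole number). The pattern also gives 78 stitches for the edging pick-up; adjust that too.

Cast on 113 stitches; work 248 rows; edging pick-up 88 stitches.

Stitches: 100 × 17/15 = 113.33 → 113.
Rows: 238 × 24/23 = 248.35 → 248.
edging pick-up: 78 × 17/15 = 88.40 → 88.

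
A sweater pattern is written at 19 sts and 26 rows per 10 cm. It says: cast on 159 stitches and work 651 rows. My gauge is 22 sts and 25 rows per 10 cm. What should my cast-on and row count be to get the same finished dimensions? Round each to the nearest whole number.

Cast on 184 stitches; work 626 rows.

Stitches: 159 × 22/19 = 184.11 → 184.
Rows: 651 × 25/26 = 625.96 → 626.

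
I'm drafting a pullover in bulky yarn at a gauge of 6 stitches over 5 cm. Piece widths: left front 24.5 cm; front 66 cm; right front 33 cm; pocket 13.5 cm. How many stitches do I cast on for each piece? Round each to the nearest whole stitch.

Rate = 6/5 = 1.2 sts per cm.
left front: 24.5 × 1.2 = 29.40 → 29.
front: 66 × 1.2 = 79.20 → 79.
right front: 33 × 1.2 = 39.60 → 40.
pocket: 13.5 × 1.2 = 16.20 → 16.

left front 29; front 79; right front 40; pocket 16.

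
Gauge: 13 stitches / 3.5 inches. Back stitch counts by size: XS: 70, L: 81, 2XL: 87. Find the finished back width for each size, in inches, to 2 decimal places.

13/3.5 = 3.714 sts per in.
XS: 70 / 3.714 = 18.846 → 18.85 in.
L: 81 / 3.714 = 21.808 → 21.81 in.
2XL: 87 / 3.714 = 23.423 → 23.42 in.

XS 18.85 inches; L 21.81 inches; 2XL 23.42 inches.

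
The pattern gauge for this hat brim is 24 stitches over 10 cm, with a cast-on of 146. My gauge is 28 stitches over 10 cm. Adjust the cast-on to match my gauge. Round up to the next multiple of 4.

Scale factor = 28 / 24 = 1.167.
146 × 28 / 24 = 170.33 sts.
→ 172 sts.

172 stitches.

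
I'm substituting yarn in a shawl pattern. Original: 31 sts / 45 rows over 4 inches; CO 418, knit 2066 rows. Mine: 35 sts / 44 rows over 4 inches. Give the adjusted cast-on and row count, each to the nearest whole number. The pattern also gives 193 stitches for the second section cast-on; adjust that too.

Cast on 472 stitches; work 2020 rows; second section cast-on 218 stitches.

Stitches: 418 × 35/31 = 471.94 → 472.
Rows: 2066 × 44/45 = 2020.09 → 2020.
second section cast-on: 193 × 35/31 = 217.90 → 218.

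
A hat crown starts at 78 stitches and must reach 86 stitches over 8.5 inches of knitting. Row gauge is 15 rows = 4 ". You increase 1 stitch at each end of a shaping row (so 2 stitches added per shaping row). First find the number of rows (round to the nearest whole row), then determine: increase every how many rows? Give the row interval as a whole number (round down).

Increase every 8th row.

Rows = 8.5 × 3.75 = 31.9 → 32 rows.
Stitches to add: 8 → 4 shaping rows (at 2 st each).
32 / 4 = 8.00 → every 8 rows.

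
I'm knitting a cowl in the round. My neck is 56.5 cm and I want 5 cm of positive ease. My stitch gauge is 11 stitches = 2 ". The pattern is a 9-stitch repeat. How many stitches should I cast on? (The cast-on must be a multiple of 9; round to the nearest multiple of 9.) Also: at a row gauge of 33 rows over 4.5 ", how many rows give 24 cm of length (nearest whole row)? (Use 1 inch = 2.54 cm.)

Finished = 56.5 + 5 = 61.5 cm.
61.5 cm × 1/2.54 = 24.21 inches.
11/2 = 5.5 sts per in; 24.21 × 5.5 = 133.17 sts.
Nearest multiple of 9 → 135.
24 cm = 9.45 inches; × 7.333 = 69.29 → 69 rows.

Cast on 135 stitches; work 69 rows.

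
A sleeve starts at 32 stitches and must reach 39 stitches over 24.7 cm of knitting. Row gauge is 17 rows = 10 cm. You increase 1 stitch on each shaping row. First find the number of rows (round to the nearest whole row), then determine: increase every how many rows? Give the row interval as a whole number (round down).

Rows = 24.7 × 1.7 = 42.0 → 42 rows.
Stitches to add: 7 → 7 shaping rows (at 1 st each).
42 / 7 = 6.00 → every 6 rows.

Increase every 6th row.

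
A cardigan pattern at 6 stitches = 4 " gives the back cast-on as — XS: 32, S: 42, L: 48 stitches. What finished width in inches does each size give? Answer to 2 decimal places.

XS 21.33 inches; S 28.00 inches; L 32.00 inches.

6/4 = 1.5 sts per in.
XS: 32 / 1.5 = 21.333 → 21.33 in.
S: 42 / 1.5 = 28.000 → 28.00 in.
L: 48 / 1.5 = 32.000 → 32.00 in.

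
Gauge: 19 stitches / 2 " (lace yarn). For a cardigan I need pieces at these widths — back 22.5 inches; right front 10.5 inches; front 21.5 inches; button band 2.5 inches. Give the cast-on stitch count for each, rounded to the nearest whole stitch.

Rate = 19/2 = 9.5 sts per in.
back: 22.5 × 9.5 = 213.75 → 214.
right front: 10.5 × 9.5 = 99.75 → 100.
front: 21.5 × 9.5 = 204.25 → 204.
button band: 2.5 × 9.5 = 23.75 → 24.

back 214; right front 100; front 204; button band 24.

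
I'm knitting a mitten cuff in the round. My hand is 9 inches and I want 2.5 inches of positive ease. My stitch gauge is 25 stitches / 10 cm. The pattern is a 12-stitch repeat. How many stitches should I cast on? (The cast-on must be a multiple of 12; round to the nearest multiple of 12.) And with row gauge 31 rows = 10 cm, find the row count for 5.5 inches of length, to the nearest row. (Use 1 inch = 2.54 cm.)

Cast on 72 stitches; work 43 rows.

Finished = 9 + 2.5 = 11.5 inches.
11.5 inches × 2.54 = 29.21 cm.
25/10 = 2.5 sts per cm; 29.21 × 2.5 = 73.03 sts.
Nearest multiple of 12 → 72.
5.5 inches = 13.97 cm; × 3.1 = 43.31 → 43 rows.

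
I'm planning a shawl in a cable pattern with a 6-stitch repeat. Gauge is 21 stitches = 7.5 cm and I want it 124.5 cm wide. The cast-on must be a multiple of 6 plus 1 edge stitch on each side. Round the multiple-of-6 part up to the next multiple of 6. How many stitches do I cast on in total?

21 / 7.5 = 2.8 sts per cm.
124.5 × 2.8 = 348.60 sts.
Less 2 edge sts → 346.60 for the repeat.
Next multiple of 6: 348.
Add back 2 edge sts → 350.

CO 350 sts.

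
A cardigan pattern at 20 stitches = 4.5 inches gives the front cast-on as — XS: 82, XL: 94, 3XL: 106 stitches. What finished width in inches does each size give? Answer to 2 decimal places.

20/4.5 = 4.444 sts per in.
XS: 82 / 4.444 = 18.450 → 18.45 in.
XL: 94 / 4.444 = 21.150 → 21.15 in.
3XL: 106 / 4.444 = 23.850 → 23.85 in.

XS 18.45 inches; XL 21.15 inches; 3XL 23.85 inches.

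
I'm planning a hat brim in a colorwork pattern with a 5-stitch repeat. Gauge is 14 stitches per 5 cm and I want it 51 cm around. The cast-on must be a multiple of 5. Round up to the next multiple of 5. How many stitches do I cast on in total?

Cast on 145 stitches.

14 / 5 = 2.8 sts per cm.
51 × 2.8 = 142.80 sts.
Next multiple of 5: 145.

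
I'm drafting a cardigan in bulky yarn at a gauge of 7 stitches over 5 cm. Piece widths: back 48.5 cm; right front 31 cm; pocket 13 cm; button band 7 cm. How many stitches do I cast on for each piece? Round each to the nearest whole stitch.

back 68; right front 43; pocket 18; button band 10.

Rate = 7/5 = 1.4 sts per cm.
back: 48.5 × 1.4 = 67.90 → 68.
right front: 31 × 1.4 = 43.40 → 43.
pocket: 13 × 1.4 = 18.20 → 18.
button band: 7 × 1.4 = 9.80 → 10.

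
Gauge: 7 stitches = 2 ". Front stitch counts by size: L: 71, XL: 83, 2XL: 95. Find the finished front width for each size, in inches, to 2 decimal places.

7/2 = 3.5 sts per in.
L: 71 / 3.5 = 20.286 → 20.29 in.
XL: 83 / 3.5 = 23.714 → 23.71 in.
2XL: 95 / 3.5 = 27.143 → 27.14 in.

L 20.29 inches; XL 23.71 inches; 2XL 27.14 inches.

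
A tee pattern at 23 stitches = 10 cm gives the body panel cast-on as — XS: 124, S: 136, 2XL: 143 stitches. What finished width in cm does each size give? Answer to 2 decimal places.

XS 53.91 cm; S 59.13 cm; 2XL 62.17 cm.

23/10 = 2.3 sts per cm.
XS: 124 / 2.3 = 53.913 → 53.91 cm.
S: 136 / 2.3 = 59.130 → 59.13 cm.
2XL: 143 / 2.3 = 62.174 → 62.17 cm.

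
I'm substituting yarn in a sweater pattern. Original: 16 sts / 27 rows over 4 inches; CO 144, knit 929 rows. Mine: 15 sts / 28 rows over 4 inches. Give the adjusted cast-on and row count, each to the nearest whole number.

Cast on 135 stitches; work 963 rows.

Stitches: 144 × 15/16 = 135.00 → 135.
Rows: 929 × 28/27 = 963.41 → 963.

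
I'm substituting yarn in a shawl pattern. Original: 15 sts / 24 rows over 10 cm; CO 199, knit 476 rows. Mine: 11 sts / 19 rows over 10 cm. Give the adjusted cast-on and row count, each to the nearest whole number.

Stitches: 199 × 11/15 = 145.93 → 146.
Rows: 476 × 19/24 = 376.83 → 377.

Cast on 146 stitches; work 377 rows.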